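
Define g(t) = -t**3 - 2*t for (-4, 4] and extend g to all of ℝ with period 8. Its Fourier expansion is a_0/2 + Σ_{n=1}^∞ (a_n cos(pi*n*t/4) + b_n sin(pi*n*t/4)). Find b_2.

-96/pi**3 + 72/pi

b_2 = 1/4 ∫_{-4}^{4} g(t) sin(pi*t/2) dt.
g is odd and sin(pi*t/2) is odd, so the integrand is even and b_2 = 1/2 ∫_0^{4} g(t) sin(pi*t/2) dt.
Integrating by parts three times (tabular method), an antiderivative of (-t**3 - 2*t) sin(pi*t/2) is 2*t**3*cos(pi*t/2)/pi - 12*t**2*sin(pi*t/2)/pi**2 - 48*t*cos(pi*t/2)/pi**3 + 4*t*cos(pi*t/2)/pi - 8*sin(pi*t/2)/pi**2 + 96*sin(pi*t/2)/pi**4; evaluating from 0 to 4: ∫_{0}^{4} (-t**3 - 2*t) sin(pi*t/2) dt = (-192/pi**3 + 144/pi) - (0) = -192/pi**3 + 144/pi.
Hence b_2 = (1/2)·(-192/pi**3 + 144/pi) = -96/pi**3 + 72/pi.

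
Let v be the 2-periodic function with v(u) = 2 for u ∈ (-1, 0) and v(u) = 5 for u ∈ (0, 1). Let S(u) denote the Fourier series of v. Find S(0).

7/2

At u = 0 the one-sided limits are v(0^-) = 2 and v(0^+) = 5.
By Dirichlet's theorem the series converges to their average, [(2) + (5)]/2 = 7/2.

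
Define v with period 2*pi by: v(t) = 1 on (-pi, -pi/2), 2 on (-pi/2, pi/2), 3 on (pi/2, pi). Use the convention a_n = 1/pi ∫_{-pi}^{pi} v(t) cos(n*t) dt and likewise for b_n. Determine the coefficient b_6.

b_6 = 1/pi ∫_{-pi}^{pi} v(t) sin(6*t) dt.
Split the integral at the breakpoints.
Directly, an antiderivative of (1) sin(6*t) is -cos(6*t)/6; evaluating from -pi to -pi/2: ∫_{-pi}^{-pi/2} (1) sin(6*t) dt = (1/6) - (-1/6) = 1/3.
Directly, an antiderivative of (2) sin(6*t) is -cos(6*t)/3; evaluating from -pi/2 to pi/2: ∫_{-pi/2}^{pi/2} (2) sin(6*t) dt = (1/3) - (1/3) = 0.
Directly, an antiderivative of (3) sin(6*t) is -cos(6*t)/2; evaluating from pi/2 to pi: ∫_{pi/2}^{pi} (3) sin(6*t) dt = (-1/2) - (1/2) = -1.
Summing the pieces and multiplying by (1/pi) gives b_6 = -2/(3*pi).

-2/(3*pi)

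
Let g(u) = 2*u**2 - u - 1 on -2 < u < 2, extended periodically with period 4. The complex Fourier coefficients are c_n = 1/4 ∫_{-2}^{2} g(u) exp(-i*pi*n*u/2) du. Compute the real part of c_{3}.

-16/(9*pi**2)

Since g is real-valued, Re(c_{3}) = 1/4 ∫_{-2}^{2} g(u) cos(3*pi*u/2) du = a_{3}/2.
Integrating by parts twice (tabular method), an antiderivative of (2*u**2 - u - 1) cos(3*pi*u/2) is 4*u**2*sin(3*pi*u/2)/(3*pi) - 2*u*sin(3*pi*u/2)/(3*pi) + 16*u*cos(3*pi*u/2)/(9*pi**2) - 2*sin(3*pi*u/2)/(3*pi) - 32*sin(3*pi*u/2)/(27*pi**3) - 4*cos(3*pi*u/2)/(9*pi**2); evaluating from -2 to 2: ∫_{-2}^{2} (2*u**2 - u - 1) cos(3*pi*u/2) du = (-28/(9*pi**2)) - (4/pi**2) = -64/(9*pi**2).
Hence Re(c_{3}) = (1/4)·(-64/(9*pi**2)) = -16/(9*pi**2).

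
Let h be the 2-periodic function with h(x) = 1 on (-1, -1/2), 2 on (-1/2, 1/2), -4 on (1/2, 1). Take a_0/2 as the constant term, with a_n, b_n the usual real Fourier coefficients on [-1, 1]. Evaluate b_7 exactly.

b_7 = ∫_{-1}^{1} h(x) sin(7*pi*x) dx.
Split the integral at the breakpoints.
Directly, an antiderivative of (1) sin(7*pi*x) is -cos(7*pi*x)/(7*pi); evaluating from -1 to -1/2: ∫_{-1}^{-1/2} (1) sin(7*pi*x) dx = (0) - (1/(7*pi)) = -1/(7*pi).
Directly, an antiderivative of (2) sin(7*pi*x) is -2*cos(7*pi*x)/(7*pi); evaluating from -1/2 to 1/2: ∫_{-1/2}^{1/2} (2) sin(7*pi*x) dx = (0) - (0) = 0.
Directly, an antiderivative of (-4) sin(7*pi*x) is 4*cos(7*pi*x)/(7*pi); evaluating from 1/2 to 1: ∫_{1/2}^{1} (-4) sin(7*pi*x) dx = (-4/(7*pi)) - (0) = -4/(7*pi).
Summing the pieces gives b_7 = -5/(7*pi).

-5/(7*pi)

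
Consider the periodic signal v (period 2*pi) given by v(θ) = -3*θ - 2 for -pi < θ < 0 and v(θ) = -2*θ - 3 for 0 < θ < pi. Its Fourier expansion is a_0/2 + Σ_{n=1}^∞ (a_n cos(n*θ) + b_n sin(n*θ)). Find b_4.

b_4 = 1/pi ∫_{-pi}^{pi} v(θ) sin(4*θ) dθ.
Split the integral at the breakpoints.
Integrating by parts (boundary term plus one more integral), an antiderivative of (-3*θ - 2) sin(4*θ) is 3*θ*cos(4*θ)/4 - 3*sin(4*θ)/16 + cos(4*θ)/2; evaluating from -pi to 0: ∫_{-pi}^{0} (-3*θ - 2) sin(4*θ) dθ = (1/2) - (1/2 - 3*pi/4) = 3*pi/4.
Integrating by parts (boundary term plus one more integral), an antiderivative of (-2*θ - 3) sin(4*θ) is θ*cos(4*θ)/2 - sin(4*θ)/8 + 3*cos(4*θ)/4; evaluating from 0 to pi: ∫_{0}^{pi} (-2*θ - 3) sin(4*θ) dθ = (3/4 + pi/2) - (3/4) = pi/2.
Summing the pieces and multiplying by (1/pi) gives b_4 = 5/4.

5/4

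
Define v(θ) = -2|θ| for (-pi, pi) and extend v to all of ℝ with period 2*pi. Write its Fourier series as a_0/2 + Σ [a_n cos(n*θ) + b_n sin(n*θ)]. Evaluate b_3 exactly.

b_3 = 1/pi ∫_{-pi}^{pi} v(θ) sin(3*θ) dθ.
v is even and sin(3*θ) is odd, so the integrand is odd over a symmetric interval and the integral vanishes.

0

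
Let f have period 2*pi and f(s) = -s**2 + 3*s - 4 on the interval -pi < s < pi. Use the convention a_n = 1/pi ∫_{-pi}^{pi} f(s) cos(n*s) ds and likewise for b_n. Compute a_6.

a_6 = 1/pi ∫_{-pi}^{pi} f(s) cos(6*s) ds.
Integrating by parts twice (tabular method), an antiderivative of (-s**2 + 3*s - 4) cos(6*s) is -s**2*sin(6*s)/6 + s*sin(6*s)/2 - s*cos(6*s)/18 - 71*sin(6*s)/108 + cos(6*s)/12; evaluating from -pi to pi: ∫_{-pi}^{pi} (-s**2 + 3*s - 4) cos(6*s) ds = (1/12 - pi/18) - (1/12 + pi/18) = -pi/9.
Hence a_6 = (1/pi)·(-pi/9) = -1/9.

-1/9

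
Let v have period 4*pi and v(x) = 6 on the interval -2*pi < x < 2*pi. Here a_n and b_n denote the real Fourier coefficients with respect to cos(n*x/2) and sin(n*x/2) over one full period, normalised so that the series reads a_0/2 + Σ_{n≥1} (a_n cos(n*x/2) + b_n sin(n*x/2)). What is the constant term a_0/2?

6

a_0 = (1/(2*pi)) ∫_{-2*pi}^{2*pi} v(x) dx = (1/(2*pi)) · (24*pi) = 12.
So the constant term a_0/2 = 6.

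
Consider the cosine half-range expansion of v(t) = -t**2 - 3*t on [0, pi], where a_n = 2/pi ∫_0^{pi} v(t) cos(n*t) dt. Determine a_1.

a_1 = 2/pi ∫_0^{pi} (-t**2 - 3*t) cos(t) dt.
Integrating by parts twice (tabular method), an antiderivative of (-t**2 - 3*t) cos(t) is -t**2*sin(t) - 3*t*sin(t) - 2*t*cos(t) + 2*sin(t) - 3*cos(t); evaluating from 0 to pi: ∫_{0}^{pi} (-t**2 - 3*t) cos(t) dt = (3 + 2*pi) - (-3) = 6 + 2*pi.
Hence a_1 = (2/pi)·(6 + 2*pi) = 12/pi + 4.

12/pi + 4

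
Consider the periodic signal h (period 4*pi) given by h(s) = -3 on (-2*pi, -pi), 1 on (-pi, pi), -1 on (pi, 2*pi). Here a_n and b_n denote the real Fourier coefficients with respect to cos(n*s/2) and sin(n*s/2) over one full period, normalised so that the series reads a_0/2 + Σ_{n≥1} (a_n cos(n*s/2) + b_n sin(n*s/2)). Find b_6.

-2/(3*pi)

b_6 = (1/(2*pi)) ∫_{-2*pi}^{2*pi} h(s) sin(3*s) ds.
Split the integral at the breakpoints.
Directly, an antiderivative of (-3) sin(3*s) is cos(3*s); evaluating from -2*pi to -pi: ∫_{-2*pi}^{-pi} (-3) sin(3*s) ds = (-1) - (1) = -2.
Directly, an antiderivative of (1) sin(3*s) is -cos(3*s)/3; evaluating from -pi to pi: ∫_{-pi}^{pi} (1) sin(3*s) ds = (1/3) - (1/3) = 0.
Directly, an antiderivative of (-1) sin(3*s) is cos(3*s)/3; evaluating from pi to 2*pi: ∫_{pi}^{2*pi} (-1) sin(3*s) ds = (1/3) - (-1/3) = 2/3.
Summing the pieces and multiplying by (1/(2*pi)) gives b_6 = -2/(3*pi).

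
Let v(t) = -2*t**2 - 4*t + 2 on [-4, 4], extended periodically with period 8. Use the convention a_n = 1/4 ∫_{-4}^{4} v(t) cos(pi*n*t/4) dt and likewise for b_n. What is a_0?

-52/3

a_0 = 1/4 ∫_{-4}^{4} v(t) dt = 1/4 · (-208/3) = -52/3.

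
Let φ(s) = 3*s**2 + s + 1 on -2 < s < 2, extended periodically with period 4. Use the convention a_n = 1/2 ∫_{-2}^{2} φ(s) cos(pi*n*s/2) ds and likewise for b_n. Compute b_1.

4/pi

b_1 = 1/2 ∫_{-2}^{2} φ(s) sin(pi*s/2) ds.
Integrating by parts twice (tabular method), an antiderivative of (3*s**2 + s + 1) sin(pi*s/2) is -6*s**2*cos(pi*s/2)/pi + 24*s*sin(pi*s/2)/pi**2 - 2*s*cos(pi*s/2)/pi + 4*sin(pi*s/2)/pi**2 - 2*cos(pi*s/2)/pi + 48*cos(pi*s/2)/pi**3; evaluating from -2 to 2: ∫_{-2}^{2} (3*s**2 + s + 1) sin(pi*s/2) ds = (-48/pi**3 + 30/pi) - (-48/pi**3 + 22/pi) = 8/pi.
Hence b_1 = (1/2)·(8/pi) = 4/pi.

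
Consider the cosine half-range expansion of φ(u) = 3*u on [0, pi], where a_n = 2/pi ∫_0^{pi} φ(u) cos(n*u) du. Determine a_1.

a_1 = 2/pi ∫_0^{pi} (3*u) cos(u) du.
Integrating by parts (boundary term plus one more integral), an antiderivative of (3*u) cos(u) is 3*u*sin(u) + 3*cos(u); evaluating from 0 to pi: ∫_{0}^{pi} (3*u) cos(u) du = (-3) - (3) = -6.
Hence a_1 = (2/pi)·(-6) = -12/pi.

-12/pi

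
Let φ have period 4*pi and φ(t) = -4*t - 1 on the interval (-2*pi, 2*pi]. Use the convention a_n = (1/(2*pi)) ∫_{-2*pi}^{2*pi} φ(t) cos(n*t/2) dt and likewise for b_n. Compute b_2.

b_2 = (1/(2*pi)) ∫_{-2*pi}^{2*pi} φ(t) sin(t) dt.
Integrating by parts (boundary term plus one more integral), an antiderivative of (-4*t - 1) sin(t) is 4*t*cos(t) - 4*sin(t) + cos(t); evaluating from -2*pi to 2*pi: ∫_{-2*pi}^{2*pi} (-4*t - 1) sin(t) dt = (1 + 8*pi) - (1 - 8*pi) = 16*pi.
Hence b_2 = (1/(2*pi))·(16*pi) = 8.

8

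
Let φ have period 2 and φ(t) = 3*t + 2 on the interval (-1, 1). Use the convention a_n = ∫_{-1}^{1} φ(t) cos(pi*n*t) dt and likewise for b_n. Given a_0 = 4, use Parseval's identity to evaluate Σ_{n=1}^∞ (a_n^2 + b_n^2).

6

Parseval: a_0^2/2 + Σ_{n≥1} (a_n^2+b_n^2) = ∫_{-1}^{1} φ(t)^2 dt = 14.
Subtract a_0^2/2 = 8: Σ (a_n^2+b_n^2) = 6.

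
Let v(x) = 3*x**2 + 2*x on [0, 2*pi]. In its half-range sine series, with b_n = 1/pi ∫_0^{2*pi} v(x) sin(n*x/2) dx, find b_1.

b_1 = 1/pi ∫_0^{2*pi} (3*x**2 + 2*x) sin(x/2) dx.
Integrating by parts twice (tabular method), an antiderivative of (3*x**2 + 2*x) sin(x/2) is -6*x**2*cos(x/2) + 24*x*sin(x/2) - 4*x*cos(x/2) + 8*sin(x/2) + 48*cos(x/2); evaluating from 0 to 2*pi: ∫_{0}^{2*pi} (3*x**2 + 2*x) sin(x/2) dx = (-48 + 8*pi + 24*pi**2) - (48) = -96 + 8*pi + 24*pi**2.
Hence b_1 = (1/pi)·(-96 + 8*pi + 24*pi**2) = -96/pi + 8 + 24*pi.

-96/pi + 8 + 24*pi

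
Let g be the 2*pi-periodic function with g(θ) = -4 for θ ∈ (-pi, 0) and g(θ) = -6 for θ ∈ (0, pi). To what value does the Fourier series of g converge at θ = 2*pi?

-5

θ = 2*pi differs from θ = 0 by 1 full period(s), and the series is 2*pi-periodic.
At θ = 0 the one-sided limits are g(0^-) = -4 and g(0^+) = -6.
By Dirichlet's theorem the series converges to their average, [(-4) + (-6)]/2 = -5.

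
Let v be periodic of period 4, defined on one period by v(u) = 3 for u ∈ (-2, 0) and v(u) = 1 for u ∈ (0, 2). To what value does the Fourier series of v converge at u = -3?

u = -3 differs from u = 1 by -1 full period(s), and the series is 4-periodic.
v is continuous at u = 1 with value 1, so the series converges to 1 there.

1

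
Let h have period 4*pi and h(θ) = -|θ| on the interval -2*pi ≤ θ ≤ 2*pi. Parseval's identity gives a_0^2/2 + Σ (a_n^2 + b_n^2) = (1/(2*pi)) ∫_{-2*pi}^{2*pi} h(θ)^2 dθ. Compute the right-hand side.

(1/(2*pi)) ∫_{-2*pi}^{2*pi} h(θ)^2 dθ = (1/(2*pi)) · (16*pi**3/3) = 8*pi**2/3.

8*pi**2/3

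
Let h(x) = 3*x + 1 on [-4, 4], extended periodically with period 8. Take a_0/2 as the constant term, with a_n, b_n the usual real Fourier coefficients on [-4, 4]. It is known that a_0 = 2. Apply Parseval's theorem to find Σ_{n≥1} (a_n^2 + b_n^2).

Parseval: a_0^2/2 + Σ_{n≥1} (a_n^2+b_n^2) = 1/4 ∫_{-4}^{4} h(x)^2 dx = 98.
Subtract a_0^2/2 = 2: Σ (a_n^2+b_n^2) = 96.

96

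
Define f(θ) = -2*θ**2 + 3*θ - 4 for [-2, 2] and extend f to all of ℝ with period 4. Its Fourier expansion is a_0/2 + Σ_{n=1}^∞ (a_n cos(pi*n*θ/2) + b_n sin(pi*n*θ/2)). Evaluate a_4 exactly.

a_4 = 1/2 ∫_{-2}^{2} f(θ) cos(2*pi*θ) dθ.
Integrating by parts twice (tabular method), an antiderivative of (-2*θ**2 + 3*θ - 4) cos(2*pi*θ) is -θ**2*sin(2*pi*θ)/pi + 3*θ*sin(2*pi*θ)/(2*pi) - θ*cos(2*pi*θ)/pi**2 - 2*sin(2*pi*θ)/pi + sin(2*pi*θ)/(2*pi**3) + 3*cos(2*pi*θ)/(4*pi**2); evaluating from -2 to 2: ∫_{-2}^{2} (-2*θ**2 + 3*θ - 4) cos(2*pi*θ) dθ = (-5/(4*pi**2)) - (11/(4*pi**2)) = -4/pi**2.
Hence a_4 = (1/2)·(-4/pi**2) = -2/pi**2.

-2/pi**2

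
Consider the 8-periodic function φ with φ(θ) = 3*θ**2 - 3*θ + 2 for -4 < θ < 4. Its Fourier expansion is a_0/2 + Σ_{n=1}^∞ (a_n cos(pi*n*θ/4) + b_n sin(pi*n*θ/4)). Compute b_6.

4/pi

b_6 = 1/4 ∫_{-4}^{4} φ(θ) sin(3*pi*θ/2) dθ.
Integrating by parts twice (tabular method), an antiderivative of (3*θ**2 - 3*θ + 2) sin(3*pi*θ/2) is -2*θ**2*cos(3*pi*θ/2)/pi + 8*θ*sin(3*pi*θ/2)/(3*pi**2) + 2*θ*cos(3*pi*θ/2)/pi - 4*sin(3*pi*θ/2)/(3*pi**2) - 4*cos(3*pi*θ/2)/(3*pi) + 16*cos(3*pi*θ/2)/(9*pi**3); evaluating from -4 to 4: ∫_{-4}^{4} (3*θ**2 - 3*θ + 2) sin(3*pi*θ/2) dθ = (4*(4 - 57*pi**2)/(9*pi**3)) - (4*(4 - 93*pi**2)/(9*pi**3)) = 16/pi.
Hence b_6 = (1/4)·(16/pi) = 4/pi.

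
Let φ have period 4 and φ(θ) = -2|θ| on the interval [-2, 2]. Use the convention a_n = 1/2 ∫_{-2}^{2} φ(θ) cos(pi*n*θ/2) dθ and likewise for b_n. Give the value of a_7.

a_7 = 1/2 ∫_{-2}^{2} φ(θ) cos(7*pi*θ/2) dθ.
φ is even and cos(7*pi*θ/2) is even, so the integrand is even and a_7 = ∫_0^{2} φ(θ) cos(7*pi*θ/2) dθ.
Integrating by parts (boundary term plus one more integral), an antiderivative of (-2*θ) cos(7*pi*θ/2) is -4*θ*sin(7*pi*θ/2)/(7*pi) - 8*cos(7*pi*θ/2)/(49*pi**2); evaluating from 0 to 2: ∫_{0}^{2} (-2*θ) cos(7*pi*θ/2) dθ = (8/(49*pi**2)) - (-8/(49*pi**2)) = 16/(49*pi**2).
Hence a_7 = 16/(49*pi**2).

16/(49*pi**2)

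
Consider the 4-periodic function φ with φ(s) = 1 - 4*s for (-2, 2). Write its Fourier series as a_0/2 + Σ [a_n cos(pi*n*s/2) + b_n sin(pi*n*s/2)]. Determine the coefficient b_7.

-16/(7*pi)

b_7 = 1/2 ∫_{-2}^{2} φ(s) sin(7*pi*s/2) ds.
Integrating by parts (boundary term plus one more integral), an antiderivative of (1 - 4*s) sin(7*pi*s/2) is 8*s*cos(7*pi*s/2)/(7*pi) - 16*sin(7*pi*s/2)/(49*pi**2) - 2*cos(7*pi*s/2)/(7*pi); evaluating from -2 to 2: ∫_{-2}^{2} (1 - 4*s) sin(7*pi*s/2) ds = (-2/pi) - (18/(7*pi)) = -32/(7*pi).
Hence b_7 = (1/2)·(-32/(7*pi)) = -16/(7*pi).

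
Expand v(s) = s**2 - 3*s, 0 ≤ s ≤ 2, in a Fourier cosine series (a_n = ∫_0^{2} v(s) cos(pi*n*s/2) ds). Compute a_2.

4/pi**2

a_2 = ∫_0^{2} (s**2 - 3*s) cos(pi*s) ds.
Integrating by parts twice (tabular method), an antiderivative of (s**2 - 3*s) cos(pi*s) is s**2*sin(pi*s)/pi - 3*s*sin(pi*s)/pi + 2*s*cos(pi*s)/pi**2 - 2*sin(pi*s)/pi**3 - 3*cos(pi*s)/pi**2; evaluating from 0 to 2: ∫_{0}^{2} (s**2 - 3*s) cos(pi*s) ds = (pi**(-2)) - (-3/pi**2) = 4/pi**2.
Hence a_2 = 4/pi**2.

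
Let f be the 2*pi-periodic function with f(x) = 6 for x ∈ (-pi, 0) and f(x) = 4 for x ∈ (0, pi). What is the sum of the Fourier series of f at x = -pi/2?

f is continuous at x = -pi/2 with value 6, so the series converges to 6 there.

6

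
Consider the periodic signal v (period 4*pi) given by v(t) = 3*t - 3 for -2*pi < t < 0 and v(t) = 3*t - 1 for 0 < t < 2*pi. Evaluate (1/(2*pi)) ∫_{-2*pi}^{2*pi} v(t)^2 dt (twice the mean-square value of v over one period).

10 + 12*pi + 24*pi**2

(1/(2*pi)) ∫_{-2*pi}^{2*pi} v(t)^2 dt = (1/(2*pi)) · (4*pi*(5 + 6*pi + 12*pi**2)) = 10 + 12*pi + 24*pi**2.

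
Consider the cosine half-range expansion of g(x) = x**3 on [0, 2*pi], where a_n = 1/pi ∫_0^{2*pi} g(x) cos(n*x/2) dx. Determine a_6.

a_6 = 1/pi ∫_0^{2*pi} (x**3) cos(3*x) dx.
Integrating by parts three times (tabular method), an antiderivative of (x**3) cos(3*x) is x**3*sin(3*x)/3 + x**2*cos(3*x)/3 - 2*x*sin(3*x)/9 - 2*cos(3*x)/27; evaluating from 0 to 2*pi: ∫_{0}^{2*pi} (x**3) cos(3*x) dx = (-2/27 + 4*pi**2/3) - (-2/27) = 4*pi**2/3.
Hence a_6 = (1/pi)·(4*pi**2/3) = 4*pi/3.

4*pi/3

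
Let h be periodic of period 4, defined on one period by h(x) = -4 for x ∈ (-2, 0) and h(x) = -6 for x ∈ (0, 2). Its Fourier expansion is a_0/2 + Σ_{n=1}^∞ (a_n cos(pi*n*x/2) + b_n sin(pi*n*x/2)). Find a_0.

a_0 = 1/2 ∫_{-2}^{2} h(x) dx = 1/2 · (-20) = -10.

-10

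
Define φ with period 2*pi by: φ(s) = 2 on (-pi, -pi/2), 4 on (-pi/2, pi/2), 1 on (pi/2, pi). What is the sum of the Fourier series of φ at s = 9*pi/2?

5/2

s = 9*pi/2 differs from s = pi/2 by 2 full period(s), and the series is 2*pi-periodic.
At s = pi/2 the one-sided limits are φ(pi/2^-) = 4 and φ(pi/2^+) = 1.
By Dirichlet's theorem the series converges to their average, [(4) + (1)]/2 = 5/2.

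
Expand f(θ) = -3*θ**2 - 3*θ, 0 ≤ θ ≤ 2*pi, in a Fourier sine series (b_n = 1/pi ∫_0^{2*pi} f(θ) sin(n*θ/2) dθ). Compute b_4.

3 + 6*pi

b_4 = 1/pi ∫_0^{2*pi} (-3*θ**2 - 3*θ) sin(2*θ) dθ.
Integrating by parts twice (tabular method), an antiderivative of (-3*θ**2 - 3*θ) sin(2*θ) is 3*θ**2*cos(2*θ)/2 - 3*θ*sin(2*θ)/2 + 3*θ*cos(2*θ)/2 - 3*sin(2*θ)/4 - 3*cos(2*θ)/4; evaluating from 0 to 2*pi: ∫_{0}^{2*pi} (-3*θ**2 - 3*θ) sin(2*θ) dθ = (-3/4 + 3*pi + 6*pi**2) - (-3/4) = 3*pi*(1 + 2*pi).
Hence b_4 = (1/pi)·(3*pi*(1 + 2*pi)) = 3 + 6*pi.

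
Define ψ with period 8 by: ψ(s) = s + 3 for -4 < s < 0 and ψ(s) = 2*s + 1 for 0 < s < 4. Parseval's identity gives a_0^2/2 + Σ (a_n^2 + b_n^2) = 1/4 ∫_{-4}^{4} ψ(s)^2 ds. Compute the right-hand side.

98/3

1/4 ∫_{-4}^{4} ψ(s)^2 ds = 1/4 · (392/3) = 98/3.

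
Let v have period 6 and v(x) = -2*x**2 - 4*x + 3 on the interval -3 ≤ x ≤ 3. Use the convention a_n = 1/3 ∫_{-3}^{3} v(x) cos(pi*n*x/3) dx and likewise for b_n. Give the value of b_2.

12/pi

b_2 = 1/3 ∫_{-3}^{3} v(x) sin(2*pi*x/3) dx.
Integrating by parts twice (tabular method), an antiderivative of (-2*x**2 - 4*x + 3) sin(2*pi*x/3) is 3*x**2*cos(2*pi*x/3)/pi - 9*x*sin(2*pi*x/3)/pi**2 + 6*x*cos(2*pi*x/3)/pi - 9*sin(2*pi*x/3)/pi**2 - 9*cos(2*pi*x/3)/(2*pi) - 27*cos(2*pi*x/3)/(2*pi**3); evaluating from -3 to 3: ∫_{-3}^{3} (-2*x**2 - 4*x + 3) sin(2*pi*x/3) dx = (27*(-1 + 3*pi**2)/(2*pi**3)) - (9*(-3 + pi**2)/(2*pi**3)) = 36/pi.
Hence b_2 = (1/3)·(36/pi) = 12/pi.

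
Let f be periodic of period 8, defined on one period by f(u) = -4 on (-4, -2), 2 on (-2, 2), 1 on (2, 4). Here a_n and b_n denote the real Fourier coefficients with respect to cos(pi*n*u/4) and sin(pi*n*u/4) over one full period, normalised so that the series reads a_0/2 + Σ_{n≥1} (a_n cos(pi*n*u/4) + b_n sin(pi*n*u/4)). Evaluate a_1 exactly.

a_1 = 1/4 ∫_{-4}^{4} f(u) cos(pi*u/4) du.
Split the integral at the breakpoints.
Directly, an antiderivative of (-4) cos(pi*u/4) is -16*sin(pi*u/4)/pi; evaluating from -4 to -2: ∫_{-4}^{-2} (-4) cos(pi*u/4) du = (16/pi) - (0) = 16/pi.
Directly, an antiderivative of (2) cos(pi*u/4) is 8*sin(pi*u/4)/pi; evaluating from -2 to 2: ∫_{-2}^{2} (2) cos(pi*u/4) du = (8/pi) - (-8/pi) = 16/pi.
Directly, an antiderivative of (1) cos(pi*u/4) is 4*sin(pi*u/4)/pi; evaluating from 2 to 4: ∫_{2}^{4} (1) cos(pi*u/4) du = (0) - (4/pi) = -4/pi.
Summing the pieces and multiplying by (1/4) gives a_1 = 7/pi.

7/pi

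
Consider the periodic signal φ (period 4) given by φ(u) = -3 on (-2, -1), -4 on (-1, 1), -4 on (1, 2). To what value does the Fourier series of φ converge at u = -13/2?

u = -13/2 differs from u = 3/2 by -2 full period(s), and the series is 4-periodic.
φ is continuous at u = 3/2 with value -4, so the series converges to -4 there.

-4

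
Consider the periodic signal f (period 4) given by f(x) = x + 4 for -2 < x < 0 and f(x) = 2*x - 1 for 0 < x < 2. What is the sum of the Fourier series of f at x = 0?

3/2

At x = 0 the one-sided limits are f(0^-) = 4 and f(0^+) = -1.
By Dirichlet's theorem the series converges to their average, [(4) + (-1)]/2 = 3/2.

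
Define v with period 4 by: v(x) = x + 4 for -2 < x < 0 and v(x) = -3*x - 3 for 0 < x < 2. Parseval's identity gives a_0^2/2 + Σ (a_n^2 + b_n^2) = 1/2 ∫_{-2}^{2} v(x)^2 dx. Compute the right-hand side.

145/3

1/2 ∫_{-2}^{2} v(x)^2 dx = 1/2 · (290/3) = 145/3.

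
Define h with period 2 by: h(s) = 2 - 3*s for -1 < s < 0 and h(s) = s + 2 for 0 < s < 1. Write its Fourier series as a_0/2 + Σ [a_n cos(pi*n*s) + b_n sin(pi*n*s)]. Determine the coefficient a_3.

a_3 = ∫_{-1}^{1} h(s) cos(3*pi*s) ds.
Split the integral at the breakpoints.
Integrating by parts (boundary term plus one more integral), an antiderivative of (2 - 3*s) cos(3*pi*s) is -s*sin(3*pi*s)/pi + 2*sin(3*pi*s)/(3*pi) - cos(3*pi*s)/(3*pi**2); evaluating from -1 to 0: ∫_{-1}^{0} (2 - 3*s) cos(3*pi*s) ds = (-1/(3*pi**2)) - (1/(3*pi**2)) = -2/(3*pi**2).
Integrating by parts (boundary term plus one more integral), an antiderivative of (s + 2) cos(3*pi*s) is s*sin(3*pi*s)/(3*pi) + 2*sin(3*pi*s)/(3*pi) + cos(3*pi*s)/(9*pi**2); evaluating from 0 to 1: ∫_{0}^{1} (s + 2) cos(3*pi*s) ds = (-1/(9*pi**2)) - (1/(9*pi**2)) = -2/(9*pi**2).
Summing the pieces gives a_3 = -8/(9*pi**2).

-8/(9*pi**2)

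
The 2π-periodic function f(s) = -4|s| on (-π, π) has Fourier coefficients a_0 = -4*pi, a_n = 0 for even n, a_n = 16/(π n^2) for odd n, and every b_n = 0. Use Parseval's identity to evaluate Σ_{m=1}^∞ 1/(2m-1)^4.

Parseval: a_0^2/2 + Σ a_n^2 = (1/π) ∫_{-π}^{π} f(s)^2 ds = 32*pi**2/3.
Subtract a_0^2/2 = 8*pi**2: Σ a_n^2 = 8*pi**2/3.
Only odd n contribute, with a_n^2 = 256/(π^2 n^4), so Σ_{m≥1} 1/(2m-1)^4 = π^2·(8*pi**2/3)/256 = pi**4/96.

pi**4/96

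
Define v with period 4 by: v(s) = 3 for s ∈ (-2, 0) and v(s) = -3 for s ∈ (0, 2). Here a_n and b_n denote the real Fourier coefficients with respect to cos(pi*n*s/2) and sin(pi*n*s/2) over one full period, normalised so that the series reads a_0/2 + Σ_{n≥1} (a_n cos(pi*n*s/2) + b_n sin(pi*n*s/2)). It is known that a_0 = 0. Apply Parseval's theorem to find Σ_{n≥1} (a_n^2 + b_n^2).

18

Parseval: a_0^2/2 + Σ_{n≥1} (a_n^2+b_n^2) = 1/2 ∫_{-2}^{2} v(s)^2 ds = 18.
Subtract a_0^2/2 = 0: Σ (a_n^2+b_n^2) = 18.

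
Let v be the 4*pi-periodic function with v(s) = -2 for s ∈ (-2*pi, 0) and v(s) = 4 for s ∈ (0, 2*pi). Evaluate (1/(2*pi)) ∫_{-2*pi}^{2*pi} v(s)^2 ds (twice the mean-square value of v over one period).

20

(1/(2*pi)) ∫_{-2*pi}^{2*pi} v(s)^2 ds = (1/(2*pi)) · (40*pi) = 20.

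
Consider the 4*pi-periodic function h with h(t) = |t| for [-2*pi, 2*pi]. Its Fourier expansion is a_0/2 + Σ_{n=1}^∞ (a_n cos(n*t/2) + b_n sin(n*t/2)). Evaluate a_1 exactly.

a_1 = (1/(2*pi)) ∫_{-2*pi}^{2*pi} h(t) cos(t/2) dt.
h is even and cos(t/2) is even, so the integrand is even and a_1 = 1/pi ∫_0^{2*pi} h(t) cos(t/2) dt.
Integrating by parts (boundary term plus one more integral), an antiderivative of (t) cos(t/2) is 2*t*sin(t/2) + 4*cos(t/2); evaluating from 0 to 2*pi: ∫_{0}^{2*pi} (t) cos(t/2) dt = (-4) - (4) = -8.
Hence a_1 = (1/pi)·(-8) = -8/pi.

-8/pi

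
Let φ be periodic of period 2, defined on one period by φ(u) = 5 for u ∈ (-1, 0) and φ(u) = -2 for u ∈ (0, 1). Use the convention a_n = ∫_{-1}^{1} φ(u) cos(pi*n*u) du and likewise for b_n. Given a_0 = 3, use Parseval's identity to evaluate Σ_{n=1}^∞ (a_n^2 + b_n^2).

Parseval: a_0^2/2 + Σ_{n≥1} (a_n^2+b_n^2) = ∫_{-1}^{1} φ(u)^2 du = 29.
Subtract a_0^2/2 = 9/2: Σ (a_n^2+b_n^2) = 49/2.

49/2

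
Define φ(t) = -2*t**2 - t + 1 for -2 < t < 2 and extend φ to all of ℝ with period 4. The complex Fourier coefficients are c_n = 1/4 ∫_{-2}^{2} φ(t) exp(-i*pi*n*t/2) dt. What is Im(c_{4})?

-1/(2*pi)

Since φ is real-valued, Im(c_{4}) = -1/4 ∫_{-2}^{2} φ(t) sin(2*pi*t) dt = -b_{4}/2.
Integrating by parts twice (tabular method), an antiderivative of (-2*t**2 - t + 1) sin(2*pi*t) is t**2*cos(2*pi*t)/pi - t*sin(2*pi*t)/pi**2 + t*cos(2*pi*t)/(2*pi) - sin(2*pi*t)/(4*pi**2) - cos(2*pi*t)/(2*pi) - cos(2*pi*t)/(2*pi**3); evaluating from -2 to 2: ∫_{-2}^{2} (-2*t**2 - t + 1) sin(2*pi*t) dt = ((-1 + 9*pi**2)/(2*pi**3)) - ((-1 + 5*pi**2)/(2*pi**3)) = 2/pi.
Hence Im(c_{4}) = (-1/4)·(2/pi) = -1/(2*pi).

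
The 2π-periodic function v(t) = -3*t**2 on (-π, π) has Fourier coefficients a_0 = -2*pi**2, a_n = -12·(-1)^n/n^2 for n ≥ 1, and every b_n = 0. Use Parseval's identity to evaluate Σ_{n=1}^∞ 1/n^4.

pi**4/90

Parseval: a_0^2/2 + Σ a_n^2 = (1/π) ∫_{-π}^{π} v(t)^2 dt = 18*pi**4/5.
Subtract a_0^2/2 = 2*pi**4: Σ a_n^2 = 8*pi**4/5.
Since a_n^2 = 144/n^4, Σ 1/n^4 = pi**4/90.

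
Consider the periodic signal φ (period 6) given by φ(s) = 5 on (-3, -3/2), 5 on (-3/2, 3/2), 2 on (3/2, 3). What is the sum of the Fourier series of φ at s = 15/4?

5

s = 15/4 differs from s = -9/4 by 1 full period(s), and the series is 6-periodic.
φ is continuous at s = -9/4 with value 5, so the series converges to 5 there.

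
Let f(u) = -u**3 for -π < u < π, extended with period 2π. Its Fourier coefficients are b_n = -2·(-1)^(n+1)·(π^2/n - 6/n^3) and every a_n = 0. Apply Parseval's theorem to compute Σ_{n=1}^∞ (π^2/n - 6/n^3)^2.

Parseval: Σ b_n^2 = (1/π) ∫_{-π}^{π} f(u)^2 du = 2*pi**6/7.
b_n^2 = 4·(π^2/n - 6/n^3)^2, so the sum equals (2*pi**6/7)/4 = pi**6/14.

pi**6/14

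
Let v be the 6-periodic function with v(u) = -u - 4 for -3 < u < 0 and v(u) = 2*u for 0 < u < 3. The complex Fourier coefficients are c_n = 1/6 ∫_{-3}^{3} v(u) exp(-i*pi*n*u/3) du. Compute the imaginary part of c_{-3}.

Since v is real-valued, Im(c_{-3}) = -1/6 ∫_{-3}^{3} v(u) sin(-pi*u) du = b_{3}/2.
Split the integral at the breakpoints.
Integrating by parts (boundary term plus one more integral), an antiderivative of (-u - 4) sin(-pi*u) is -u*cos(pi*u)/pi + sin(pi*u)/pi**2 - 4*cos(pi*u)/pi; evaluating from -3 to 0: ∫_{-3}^{0} (-u - 4) sin(-pi*u) du = (-4/pi) - (1/pi) = -5/pi.
Integrating by parts (boundary term plus one more integral), an antiderivative of (2*u) sin(-pi*u) is 2*u*cos(pi*u)/pi - 2*sin(pi*u)/pi**2; evaluating from 0 to 3: ∫_{0}^{3} (2*u) sin(-pi*u) du = (-6/pi) - (0) = -6/pi.
So ∫_{-3}^{3} v(u) sin(-pi*u) du = -11/pi.
Hence Im(c_{-3}) = (-1/6)·(-11/pi) = 11/(6*pi).

11/(6*pi)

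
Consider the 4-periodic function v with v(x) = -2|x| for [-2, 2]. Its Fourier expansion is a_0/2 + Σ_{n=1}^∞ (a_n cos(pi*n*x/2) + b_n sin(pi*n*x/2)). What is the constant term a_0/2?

-2

a_0 = 1/2 ∫_{-2}^{2} v(x) dx = 1/2 · (-8) = -4.
So the constant term a_0/2 = -2.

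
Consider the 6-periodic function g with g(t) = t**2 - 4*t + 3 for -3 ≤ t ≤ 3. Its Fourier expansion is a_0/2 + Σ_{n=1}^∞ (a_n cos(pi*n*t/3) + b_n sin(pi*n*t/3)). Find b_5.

b_5 = 1/3 ∫_{-3}^{3} g(t) sin(5*pi*t/3) dt.
Integrating by parts twice (tabular method), an antiderivative of (t**2 - 4*t + 3) sin(5*pi*t/3) is -3*t**2*cos(5*pi*t/3)/(5*pi) + 18*t*sin(5*pi*t/3)/(25*pi**2) + 12*t*cos(5*pi*t/3)/(5*pi) - 36*sin(5*pi*t/3)/(25*pi**2) - 9*cos(5*pi*t/3)/(5*pi) + 54*cos(5*pi*t/3)/(125*pi**3); evaluating from -3 to 3: ∫_{-3}^{3} (t**2 - 4*t + 3) sin(5*pi*t/3) dt = (-54/(125*pi**3)) - (18*(-3 + 100*pi**2)/(125*pi**3)) = -72/(5*pi).
Hence b_5 = (1/3)·(-72/(5*pi)) = -24/(5*pi).

-24/(5*pi)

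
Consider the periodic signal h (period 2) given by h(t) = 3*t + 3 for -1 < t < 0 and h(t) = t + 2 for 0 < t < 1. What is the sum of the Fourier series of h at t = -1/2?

h is continuous at t = -1/2 with value 3/2, so the series converges to 3/2 there.

3/2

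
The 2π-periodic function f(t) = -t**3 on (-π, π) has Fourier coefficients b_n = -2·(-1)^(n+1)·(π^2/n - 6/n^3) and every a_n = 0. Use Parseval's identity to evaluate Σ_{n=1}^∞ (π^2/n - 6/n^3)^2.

pi**6/14

Parseval: Σ b_n^2 = (1/π) ∫_{-π}^{π} f(t)^2 dt = 2*pi**6/7.
b_n^2 = 4·(π^2/n - 6/n^3)^2, so the sum equals (2*pi**6/7)/4 = pi**6/14.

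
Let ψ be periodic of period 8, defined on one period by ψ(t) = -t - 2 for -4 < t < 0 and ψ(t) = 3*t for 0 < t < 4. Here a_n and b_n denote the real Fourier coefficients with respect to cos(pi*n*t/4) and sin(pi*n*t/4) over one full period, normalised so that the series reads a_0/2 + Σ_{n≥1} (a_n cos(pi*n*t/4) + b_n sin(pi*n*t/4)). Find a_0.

6

a_0 = 1/4 ∫_{-4}^{4} ψ(t) dt = 1/4 · (24) = 6.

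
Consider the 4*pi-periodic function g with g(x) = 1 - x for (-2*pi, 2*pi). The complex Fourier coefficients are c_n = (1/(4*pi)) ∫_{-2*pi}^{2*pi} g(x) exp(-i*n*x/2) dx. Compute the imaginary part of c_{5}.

2/5

Since g is real-valued, Im(c_{5}) = -(1/(4*pi)) ∫_{-2*pi}^{2*pi} g(x) sin(5*x/2) dx = -b_{5}/2.
Integrating by parts (boundary term plus one more integral), an antiderivative of (1 - x) sin(5*x/2) is 2*x*cos(5*x/2)/5 - 4*sin(5*x/2)/25 - 2*cos(5*x/2)/5; evaluating from -2*pi to 2*pi: ∫_{-2*pi}^{2*pi} (1 - x) sin(5*x/2) dx = (2/5 - 4*pi/5) - (2/5 + 4*pi/5) = -8*pi/5.
Hence Im(c_{5}) = (-1/(4*pi))·(-8*pi/5) = 2/5.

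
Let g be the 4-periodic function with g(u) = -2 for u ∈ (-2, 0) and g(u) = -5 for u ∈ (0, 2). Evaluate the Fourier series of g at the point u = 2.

At u = 2 the one-sided limits are g(2^-) = -5 and g(2^+) = -2.
By Dirichlet's theorem the series converges to their average, [(-5) + (-2)]/2 = -7/2.

-7/2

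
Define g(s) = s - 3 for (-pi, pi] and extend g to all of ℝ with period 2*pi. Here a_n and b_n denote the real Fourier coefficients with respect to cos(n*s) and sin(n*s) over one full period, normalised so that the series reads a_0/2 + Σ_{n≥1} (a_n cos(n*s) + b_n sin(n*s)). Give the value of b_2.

b_2 = 1/pi ∫_{-pi}^{pi} g(s) sin(2*s) ds.
Integrating by parts (boundary term plus one more integral), an antiderivative of (s - 3) sin(2*s) is -s*cos(2*s)/2 + sin(2*s)/4 + 3*cos(2*s)/2; evaluating from -pi to pi: ∫_{-pi}^{pi} (s - 3) sin(2*s) ds = (3/2 - pi/2) - (3/2 + pi/2) = -pi.
Hence b_2 = (1/pi)·(-pi) = -1.

-1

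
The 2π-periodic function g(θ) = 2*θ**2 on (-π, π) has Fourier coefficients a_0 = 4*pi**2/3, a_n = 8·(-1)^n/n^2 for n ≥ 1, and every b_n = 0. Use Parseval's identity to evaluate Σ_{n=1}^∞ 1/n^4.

Parseval: a_0^2/2 + Σ a_n^2 = (1/π) ∫_{-π}^{π} g(θ)^2 dθ = 8*pi**4/5.
Subtract a_0^2/2 = 8*pi**4/9: Σ a_n^2 = 32*pi**4/45.
Since a_n^2 = 64/n^4, Σ 1/n^4 = pi**4/90.

pi**4/90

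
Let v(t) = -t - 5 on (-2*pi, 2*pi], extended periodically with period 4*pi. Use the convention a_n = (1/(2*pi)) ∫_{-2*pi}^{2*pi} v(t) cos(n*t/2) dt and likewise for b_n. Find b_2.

2

b_2 = (1/(2*pi)) ∫_{-2*pi}^{2*pi} v(t) sin(t) dt.
Integrating by parts (boundary term plus one more integral), an antiderivative of (-t - 5) sin(t) is t*cos(t) - sin(t) + 5*cos(t); evaluating from -2*pi to 2*pi: ∫_{-2*pi}^{2*pi} (-t - 5) sin(t) dt = (5 + 2*pi) - (5 - 2*pi) = 4*pi.
Hence b_2 = (1/(2*pi))·(4*pi) = 2.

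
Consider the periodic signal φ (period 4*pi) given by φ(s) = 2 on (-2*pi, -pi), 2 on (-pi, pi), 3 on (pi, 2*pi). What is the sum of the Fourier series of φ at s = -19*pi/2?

s = -19*pi/2 differs from s = -3*pi/2 by -2 full period(s), and the series is 4*pi-periodic.
φ is continuous at s = -3*pi/2 with value 2, so the series converges to 2 there.

2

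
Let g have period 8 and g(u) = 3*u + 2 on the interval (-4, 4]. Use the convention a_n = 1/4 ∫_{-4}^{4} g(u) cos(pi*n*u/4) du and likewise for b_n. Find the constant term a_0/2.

a_0 = 1/4 ∫_{-4}^{4} g(u) du = 1/4 · (16) = 4.
So the constant term a_0/2 = 2.

2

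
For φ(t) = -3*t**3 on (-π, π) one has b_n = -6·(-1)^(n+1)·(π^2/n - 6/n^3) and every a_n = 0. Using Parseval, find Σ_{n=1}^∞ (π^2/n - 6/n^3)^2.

Parseval: Σ b_n^2 = (1/π) ∫_{-π}^{π} φ(t)^2 dt = 18*pi**6/7.
b_n^2 = 36·(π^2/n - 6/n^3)^2, so the sum equals (18*pi**6/7)/36 = pi**6/14.

pi**6/14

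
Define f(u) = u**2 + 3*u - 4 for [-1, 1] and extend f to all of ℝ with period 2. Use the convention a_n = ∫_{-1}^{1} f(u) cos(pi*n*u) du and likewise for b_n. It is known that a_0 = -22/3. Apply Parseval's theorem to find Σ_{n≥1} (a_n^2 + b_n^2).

Parseval: a_0^2/2 + Σ_{n≥1} (a_n^2+b_n^2) = ∫_{-1}^{1} f(u)^2 du = 496/15.
Subtract a_0^2/2 = 242/9: Σ (a_n^2+b_n^2) = 278/45.

278/45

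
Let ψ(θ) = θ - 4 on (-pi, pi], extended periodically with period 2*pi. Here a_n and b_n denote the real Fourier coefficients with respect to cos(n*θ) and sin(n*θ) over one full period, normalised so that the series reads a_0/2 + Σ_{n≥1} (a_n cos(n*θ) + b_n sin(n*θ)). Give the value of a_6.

a_6 = 1/pi ∫_{-pi}^{pi} ψ(θ) cos(6*θ) dθ.
Integrating by parts (boundary term plus one more integral), an antiderivative of (θ - 4) cos(6*θ) is θ*sin(6*θ)/6 - 2*sin(6*θ)/3 + cos(6*θ)/36; evaluating from -pi to pi: ∫_{-pi}^{pi} (θ - 4) cos(6*θ) dθ = (1/36) - (1/36) = 0.
Hence a_6 = (1/pi)·(0) = 0.

0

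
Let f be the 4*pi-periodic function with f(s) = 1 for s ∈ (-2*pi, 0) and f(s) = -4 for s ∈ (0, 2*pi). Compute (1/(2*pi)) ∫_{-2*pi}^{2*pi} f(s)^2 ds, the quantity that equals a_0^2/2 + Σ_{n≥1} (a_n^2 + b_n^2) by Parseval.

(1/(2*pi)) ∫_{-2*pi}^{2*pi} f(s)^2 ds = (1/(2*pi)) · (34*pi) = 17.

17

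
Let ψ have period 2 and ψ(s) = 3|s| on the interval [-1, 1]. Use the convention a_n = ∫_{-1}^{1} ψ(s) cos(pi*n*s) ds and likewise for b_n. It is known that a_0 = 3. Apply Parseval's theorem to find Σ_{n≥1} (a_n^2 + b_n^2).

Parseval: a_0^2/2 + Σ_{n≥1} (a_n^2+b_n^2) = ∫_{-1}^{1} ψ(s)^2 ds = 6.
Subtract a_0^2/2 = 9/2: Σ (a_n^2+b_n^2) = 3/2.

3/2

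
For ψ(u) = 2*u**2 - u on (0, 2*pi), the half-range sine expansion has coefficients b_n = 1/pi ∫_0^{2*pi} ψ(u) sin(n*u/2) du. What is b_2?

b_2 = 1/pi ∫_0^{2*pi} (2*u**2 - u) sin(u) du.
Integrating by parts twice (tabular method), an antiderivative of (2*u**2 - u) sin(u) is -2*u**2*cos(u) + 4*u*sin(u) + u*cos(u) - sin(u) + 4*cos(u); evaluating from 0 to 2*pi: ∫_{0}^{2*pi} (2*u**2 - u) sin(u) du = (-8*pi**2 + 4 + 2*pi) - (4) = 2*pi*(1 - 4*pi).
Hence b_2 = (1/pi)·(2*pi*(1 - 4*pi)) = 2 - 8*pi.

2 - 8*pi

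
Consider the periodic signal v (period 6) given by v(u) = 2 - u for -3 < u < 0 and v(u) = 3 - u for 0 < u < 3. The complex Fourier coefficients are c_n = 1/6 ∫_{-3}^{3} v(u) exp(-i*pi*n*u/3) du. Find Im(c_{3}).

2/(3*pi)

Since v is real-valued, Im(c_{3}) = -1/6 ∫_{-3}^{3} v(u) sin(pi*u) du = -b_{3}/2.
Split the integral at the breakpoints.
Integrating by parts (boundary term plus one more integral), an antiderivative of (2 - u) sin(pi*u) is u*cos(pi*u)/pi - sin(pi*u)/pi**2 - 2*cos(pi*u)/pi; evaluating from -3 to 0: ∫_{-3}^{0} (2 - u) sin(pi*u) du = (-2/pi) - (5/pi) = -7/pi.
Integrating by parts (boundary term plus one more integral), an antiderivative of (3 - u) sin(pi*u) is u*cos(pi*u)/pi - sin(pi*u)/pi**2 - 3*cos(pi*u)/pi; evaluating from 0 to 3: ∫_{0}^{3} (3 - u) sin(pi*u) du = (0) - (-3/pi) = 3/pi.
So ∫_{-3}^{3} v(u) sin(pi*u) du = -4/pi.
Hence Im(c_{3}) = (-1/6)·(-4/pi) = 2/(3*pi).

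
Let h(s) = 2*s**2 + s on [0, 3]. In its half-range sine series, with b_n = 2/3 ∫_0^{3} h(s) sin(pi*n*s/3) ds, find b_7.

-144/(343*pi**3) + 6/pi

b_7 = 2/3 ∫_0^{3} (2*s**2 + s) sin(7*pi*s/3) ds.
Integrating by parts twice (tabular method), an antiderivative of (2*s**2 + s) sin(7*pi*s/3) is -6*s**2*cos(7*pi*s/3)/(7*pi) + 36*s*sin(7*pi*s/3)/(49*pi**2) - 3*s*cos(7*pi*s/3)/(7*pi) + 9*sin(7*pi*s/3)/(49*pi**2) + 108*cos(7*pi*s/3)/(343*pi**3); evaluating from 0 to 3: ∫_{0}^{3} (2*s**2 + s) sin(7*pi*s/3) ds = (-108/(343*pi**3) + 9/pi) - (108/(343*pi**3)) = -216/(343*pi**3) + 9/pi.
Hence b_7 = (2/3)·(-216/(343*pi**3) + 9/pi) = -144/(343*pi**3) + 6/pi.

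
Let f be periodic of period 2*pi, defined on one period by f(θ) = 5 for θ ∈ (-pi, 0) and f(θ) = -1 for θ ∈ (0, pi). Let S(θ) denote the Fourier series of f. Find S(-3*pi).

θ = -3*pi differs from θ = pi by -2 full period(s), and the series is 2*pi-periodic.
At θ = pi the one-sided limits are f(pi^-) = -1 and f(pi^+) = 5.
By Dirichlet's theorem the series converges to their average, [(-1) + (5)]/2 = 2.

2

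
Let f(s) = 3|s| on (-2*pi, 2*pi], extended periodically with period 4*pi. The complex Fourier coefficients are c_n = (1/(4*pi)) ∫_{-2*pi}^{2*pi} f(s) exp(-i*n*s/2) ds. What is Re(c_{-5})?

Since f is real-valued, Re(c_{-5}) = (1/(4*pi)) ∫_{-2*pi}^{2*pi} f(s) cos(-5*s/2) ds = a_{5}/2.
f is even and cos(-5*s/2) is even, so the integrand is even: ∫_{-2*pi}^{2*pi} f(s) cos(-5*s/2) ds = 2∫_0^{2*pi} f(s) cos(-5*s/2) ds.
Integrating by parts (boundary term plus one more integral), an antiderivative of (3*s) cos(-5*s/2) is 6*s*sin(5*s/2)/5 + 12*cos(5*s/2)/25; evaluating from 0 to 2*pi: ∫_{0}^{2*pi} (3*s) cos(-5*s/2) ds = (-12/25) - (12/25) = -24/25.
So ∫_{-2*pi}^{2*pi} f(s) cos(-5*s/2) ds = -48/25.
Hence Re(c_{-5}) = (1/(4*pi))·(-48/25) = -12/(25*pi).

-12/(25*pi)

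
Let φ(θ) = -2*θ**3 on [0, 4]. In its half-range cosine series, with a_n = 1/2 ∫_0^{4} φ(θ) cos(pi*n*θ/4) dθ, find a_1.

a_1 = 1/2 ∫_0^{4} (-2*θ**3) cos(pi*θ/4) dθ.
Integrating by parts three times (tabular method), an antiderivative of (-2*θ**3) cos(pi*θ/4) is -8*θ**3*sin(pi*θ/4)/pi - 96*θ**2*cos(pi*θ/4)/pi**2 + 768*θ*sin(pi*θ/4)/pi**3 + 3072*cos(pi*θ/4)/pi**4; evaluating from 0 to 4: ∫_{0}^{4} (-2*θ**3) cos(pi*θ/4) dθ = (1536*(-2 + pi**2)/pi**4) - (3072/pi**4) = 1536*(-4 + pi**2)/pi**4.
Hence a_1 = (1/2)·(1536*(-4 + pi**2)/pi**4) = 768*(-4 + pi**2)/pi**4.

768*(-4 + pi**2)/pi**4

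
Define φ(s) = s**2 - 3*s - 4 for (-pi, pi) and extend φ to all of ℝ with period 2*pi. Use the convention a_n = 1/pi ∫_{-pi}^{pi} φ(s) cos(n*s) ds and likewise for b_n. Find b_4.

3/2

b_4 = 1/pi ∫_{-pi}^{pi} φ(s) sin(4*s) ds.
Integrating by parts twice (tabular method), an antiderivative of (s**2 - 3*s - 4) sin(4*s) is -s**2*cos(4*s)/4 + s*sin(4*s)/8 + 3*s*cos(4*s)/4 - 3*sin(4*s)/16 + 33*cos(4*s)/32; evaluating from -pi to pi: ∫_{-pi}^{pi} (s**2 - 3*s - 4) sin(4*s) ds = (-pi**2/4 + 33/32 + 3*pi/4) - (-pi**2/4 - 3*pi/4 + 33/32) = 3*pi/2.
Hence b_4 = (1/pi)·(3*pi/2) = 3/2.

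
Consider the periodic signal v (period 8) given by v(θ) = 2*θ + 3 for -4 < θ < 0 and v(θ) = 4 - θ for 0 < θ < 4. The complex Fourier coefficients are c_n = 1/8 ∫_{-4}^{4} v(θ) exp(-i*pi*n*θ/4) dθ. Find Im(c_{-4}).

-1/(2*pi)

Since v is real-valued, Im(c_{-4}) = -1/8 ∫_{-4}^{4} v(θ) sin(-pi*θ) dθ = b_{4}/2.
Split the integral at the breakpoints.
Integrating by parts (boundary term plus one more integral), an antiderivative of (2*θ + 3) sin(-pi*θ) is 2*θ*cos(pi*θ)/pi - 2*sin(pi*θ)/pi**2 + 3*cos(pi*θ)/pi; evaluating from -4 to 0: ∫_{-4}^{0} (2*θ + 3) sin(-pi*θ) dθ = (3/pi) - (-5/pi) = 8/pi.
Integrating by parts (boundary term plus one more integral), an antiderivative of (4 - θ) sin(-pi*θ) is -θ*cos(pi*θ)/pi + sin(pi*θ)/pi**2 + 4*cos(pi*θ)/pi; evaluating from 0 to 4: ∫_{0}^{4} (4 - θ) sin(-pi*θ) dθ = (0) - (4/pi) = -4/pi.
So ∫_{-4}^{4} v(θ) sin(-pi*θ) dθ = 4/pi.
Hence Im(c_{-4}) = (-1/8)·(4/pi) = -1/(2*pi).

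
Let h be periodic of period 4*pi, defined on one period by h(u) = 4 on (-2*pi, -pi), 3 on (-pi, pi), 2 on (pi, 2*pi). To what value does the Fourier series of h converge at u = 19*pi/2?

u = 19*pi/2 differs from u = 3*pi/2 by 2 full period(s), and the series is 4*pi-periodic.
h is continuous at u = 3*pi/2 with value 2, so the series converges to 2 there.

2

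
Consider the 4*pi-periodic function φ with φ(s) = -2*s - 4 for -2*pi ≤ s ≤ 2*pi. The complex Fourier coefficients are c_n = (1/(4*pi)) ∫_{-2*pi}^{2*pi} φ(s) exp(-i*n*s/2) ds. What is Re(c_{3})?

Since φ is real-valued, Re(c_{3}) = (1/(4*pi)) ∫_{-2*pi}^{2*pi} φ(s) cos(3*s/2) ds = a_{3}/2.
Integrating by parts (boundary term plus one more integral), an antiderivative of (-2*s - 4) cos(3*s/2) is -4*s*sin(3*s/2)/3 - 8*sin(3*s/2)/3 - 8*cos(3*s/2)/9; evaluating from -2*pi to 2*pi: ∫_{-2*pi}^{2*pi} (-2*s - 4) cos(3*s/2) ds = (8/9) - (8/9) = 0.
Hence Re(c_{3}) = (1/(4*pi))·(0) = 0.

0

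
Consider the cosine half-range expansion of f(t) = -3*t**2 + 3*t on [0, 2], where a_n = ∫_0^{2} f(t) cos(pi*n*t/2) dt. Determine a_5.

24/(25*pi**2)

a_5 = ∫_0^{2} (-3*t**2 + 3*t) cos(5*pi*t/2) dt.
Integrating by parts twice (tabular method), an antiderivative of (-3*t**2 + 3*t) cos(5*pi*t/2) is -6*t**2*sin(5*pi*t/2)/(5*pi) + 6*t*sin(5*pi*t/2)/(5*pi) - 24*t*cos(5*pi*t/2)/(25*pi**2) + 48*sin(5*pi*t/2)/(125*pi**3) + 12*cos(5*pi*t/2)/(25*pi**2); evaluating from 0 to 2: ∫_{0}^{2} (-3*t**2 + 3*t) cos(5*pi*t/2) dt = (36/(25*pi**2)) - (12/(25*pi**2)) = 24/(25*pi**2).
Hence a_5 = 24/(25*pi**2).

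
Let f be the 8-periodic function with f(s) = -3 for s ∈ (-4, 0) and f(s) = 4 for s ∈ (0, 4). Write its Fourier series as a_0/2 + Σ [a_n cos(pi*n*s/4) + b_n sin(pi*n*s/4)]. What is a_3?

0

a_3 = 1/4 ∫_{-4}^{4} f(s) cos(3*pi*s/4) ds.
Split the integral at the breakpoints.
Directly, an antiderivative of (-3) cos(3*pi*s/4) is -4*sin(3*pi*s/4)/pi; evaluating from -4 to 0: ∫_{-4}^{0} (-3) cos(3*pi*s/4) ds = (0) - (0) = 0.
Directly, an antiderivative of (4) cos(3*pi*s/4) is 16*sin(3*pi*s/4)/(3*pi); evaluating from 0 to 4: ∫_{0}^{4} (4) cos(3*pi*s/4) ds = (0) - (0) = 0.
Summing the pieces and multiplying by (1/4) gives a_3 = 0.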